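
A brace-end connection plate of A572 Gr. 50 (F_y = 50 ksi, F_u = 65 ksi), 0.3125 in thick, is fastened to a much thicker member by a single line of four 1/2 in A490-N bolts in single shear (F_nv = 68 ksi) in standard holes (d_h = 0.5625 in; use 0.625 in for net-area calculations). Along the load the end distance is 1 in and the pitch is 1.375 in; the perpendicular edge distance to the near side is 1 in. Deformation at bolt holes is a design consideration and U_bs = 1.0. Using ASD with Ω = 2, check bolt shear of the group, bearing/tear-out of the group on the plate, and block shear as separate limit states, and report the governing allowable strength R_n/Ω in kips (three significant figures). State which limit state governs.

Bolt shear: A_b = π·0.5²/4 = 0.1963 in²; R_n = 68 × 0.1963 × 4 × 1 = 53.41 kips → 53.41 / 2 = 26.7 kips.
Bearing: edge l_c = 0.7188, r_n = 17.52 kips; interior l_c = 0.8125, r_n = 19.8 kips; R_n = 17.52 + 3·19.8 = 76.93 kips → 38.5 kips.
Block shear: A_gv = 1.602, A_nv = 0.918, A_nt = 0.2148 in²; R_n = min(0.6F_uA_nv, 0.6F_yA_gv) + U_bs·F_u·A_nt = 49.77 kips → 24.9 kips.
Block shear governs: 24.9 kips.

24.9 kips (block shear governs)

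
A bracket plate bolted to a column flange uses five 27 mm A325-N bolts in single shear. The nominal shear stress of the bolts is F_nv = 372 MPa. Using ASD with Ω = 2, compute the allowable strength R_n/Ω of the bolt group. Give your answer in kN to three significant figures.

A_b = π × 27² / 4 = 572.6 mm².
R_n = F_nv · A_b · n · n_s = 372 × 572.6 × 5 × 1 / 1000 = 1065 kN.
Allowable strength R_n/Ω = 1065 / 2 = 532 kN.

532 kN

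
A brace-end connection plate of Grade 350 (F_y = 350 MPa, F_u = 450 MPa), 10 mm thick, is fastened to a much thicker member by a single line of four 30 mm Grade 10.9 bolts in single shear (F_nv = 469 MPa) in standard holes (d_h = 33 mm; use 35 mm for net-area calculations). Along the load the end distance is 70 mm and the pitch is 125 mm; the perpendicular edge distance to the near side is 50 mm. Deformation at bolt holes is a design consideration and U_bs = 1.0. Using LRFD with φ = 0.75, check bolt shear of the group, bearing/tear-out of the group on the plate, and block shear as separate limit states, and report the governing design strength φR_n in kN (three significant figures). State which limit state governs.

763 kN (block shear governs)

Bolt shear: A_b = π·30²/4 = 706.9 mm²; R_n = 469 × 706.9 × 4 × 1 / 1000 = 1326 kN → 0.75 × 1326 = 995 kN.
Bearing: edge l_c = 53.5, r_n = 288.9 kN; interior l_c = 92, r_n = 324 kN; R_n = 288.9 + 3·324 = 1261 kN → 946 kN.
Block shear: A_gv = 4450, A_nv = 3225, A_nt = 325 mm²; R_n = min(0.6F_uA_nv, 0.6F_yA_gv) + U_bs·F_u·A_nt = 1017 kN → 763 kN.
Block shear governs: 763 kN.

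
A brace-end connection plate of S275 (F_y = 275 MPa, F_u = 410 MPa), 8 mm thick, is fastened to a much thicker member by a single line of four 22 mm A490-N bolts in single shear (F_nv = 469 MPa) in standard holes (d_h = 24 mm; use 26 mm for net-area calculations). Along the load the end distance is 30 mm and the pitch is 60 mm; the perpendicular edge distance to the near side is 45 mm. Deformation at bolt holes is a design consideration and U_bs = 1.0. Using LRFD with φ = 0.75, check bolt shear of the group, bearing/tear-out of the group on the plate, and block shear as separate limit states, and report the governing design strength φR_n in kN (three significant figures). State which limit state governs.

Bolt shear: A_b = π·22²/4 = 380.1 mm²; R_n = 469 × 380.1 × 4 × 1 / 1000 = 713.1 kN → 0.75 × 713.1 = 535 kN.
Bearing: edge l_c = 18, r_n = 70.85 kN; interior l_c = 36, r_n = 141.7 kN; R_n = 70.85 + 3·141.7 = 495.9 kN → 372 kN.
Block shear: A_gv = 1680, A_nv = 952, A_nt = 256 mm²; R_n = min(0.6F_uA_nv, 0.6F_yA_gv) + U_bs·F_u·A_nt = 339.2 kN → 254 kN.
Block shear governs: 254 kN.

254 kN (block shear governs)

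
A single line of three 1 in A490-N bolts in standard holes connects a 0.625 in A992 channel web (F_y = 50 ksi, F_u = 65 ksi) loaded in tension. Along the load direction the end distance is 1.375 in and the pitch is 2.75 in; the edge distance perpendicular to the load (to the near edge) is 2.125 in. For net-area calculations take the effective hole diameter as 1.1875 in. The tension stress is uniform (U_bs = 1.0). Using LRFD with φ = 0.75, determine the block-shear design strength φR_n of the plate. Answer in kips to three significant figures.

118 kips

Shear plane L_v = 1.375 + 2·2.75 = 6.875 in; A_gv = 6.875 × 0.625 = 4.297 in².
A_nv = (6.875 − 2.5·1.1875) × 0.625 = 2.441 in².
A_nt = (2.125 − 0.5·1.1875) × 0.625 = 0.957 in².
0.6 F_u A_nv = 95.21 kips; 0.6 F_y A_gv = 128.9 kips → shear rupture governs the shear term.
R_n = 95.21 + 1.0 × 65 × 0.957 = 157.4 kips.
Design strength φR_n = 0.75 × 157.4 = 118 kips.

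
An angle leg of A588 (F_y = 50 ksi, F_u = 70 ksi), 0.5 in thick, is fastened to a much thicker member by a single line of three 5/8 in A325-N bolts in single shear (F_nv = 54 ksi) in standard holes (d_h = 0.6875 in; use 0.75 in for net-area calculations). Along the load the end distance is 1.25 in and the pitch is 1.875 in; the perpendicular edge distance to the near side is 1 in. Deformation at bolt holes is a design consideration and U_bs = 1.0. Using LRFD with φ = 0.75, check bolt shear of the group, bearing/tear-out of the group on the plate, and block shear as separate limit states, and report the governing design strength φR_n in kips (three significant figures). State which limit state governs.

Bolt shear: A_b = π·0.625²/4 = 0.3068 in²; R_n = 54 × 0.3068 × 3 × 1 = 49.7 kips → 0.75 × 49.7 = 37.3 kips.
Bearing: edge l_c = 0.9062, r_n = 38.06 kips; interior l_c = 1.188, r_n = 49.88 kips; R_n = 38.06 + 2·49.88 = 137.8 kips → 103 kips.
Block shear: A_gv = 2.5, A_nv = 1.562, A_nt = 0.3125 in²; R_n = min(0.6F_uA_nv, 0.6F_yA_gv) + U_bs·F_u·A_nt = 87.5 kips → 65.6 kips.
Bolt shear governs: 37.3 kips.

37.3 kips (bolt shear governs)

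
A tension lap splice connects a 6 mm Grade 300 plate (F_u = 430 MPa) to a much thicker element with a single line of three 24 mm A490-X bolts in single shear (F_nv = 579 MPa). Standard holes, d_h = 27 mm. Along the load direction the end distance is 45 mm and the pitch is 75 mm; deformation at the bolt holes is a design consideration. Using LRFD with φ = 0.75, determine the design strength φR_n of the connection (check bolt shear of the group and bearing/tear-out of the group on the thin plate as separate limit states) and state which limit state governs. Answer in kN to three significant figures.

296 kN (bearing governs)

Bolt shear: A_b = π·24²/4 = 452.4 mm²; R_n = 579 × 452.4 × 3 × 1 / 1000 = 785.8 kN → 0.75 × 785.8 = 589 kN.
Bearing (1.2 l_c t F_u ≤ 2.4 d t F_u): upper limit = 2.4·24·6·430 / 1000 = 148.6 kN.
  Edge l_c = 45 − 27/2 = 31.5 → r_n = 97.52 kN; interior l_c = 75 − 27 = 48 → r_n = 148.6 kN.
  R_n,bearing = 1·97.52 + 2·148.6 = 394.7 kN → 0.75 × 394.7 = 296 kN.
Bearing governs: 296 kN.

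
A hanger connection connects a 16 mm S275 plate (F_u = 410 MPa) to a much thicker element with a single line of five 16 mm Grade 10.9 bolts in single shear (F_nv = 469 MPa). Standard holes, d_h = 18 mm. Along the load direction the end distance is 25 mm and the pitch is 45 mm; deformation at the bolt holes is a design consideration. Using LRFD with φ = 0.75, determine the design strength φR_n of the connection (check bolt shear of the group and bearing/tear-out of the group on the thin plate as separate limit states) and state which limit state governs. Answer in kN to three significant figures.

354 kN (bolt shear governs)

Bolt shear: A_b = π·16²/4 = 201.1 mm²; R_n = 469 × 201.1 × 5 × 1 / 1000 = 471.5 kN → 0.75 × 471.5 = 354 kN.
Bearing (1.2 l_c t F_u ≤ 2.4 d t F_u): upper limit = 2.4·16·16·410 / 1000 = 251.9 kN.
  Edge l_c = 25 − 18/2 = 16 → r_n = 126 kN; interior l_c = 45 − 18 = 27 → r_n = 212.5 kN.
  R_n,bearing = 1·126 + 4·212.5 = 976.1 kN → 0.75 × 976.1 = 732 kN.
Bolt shear governs: 354 kN.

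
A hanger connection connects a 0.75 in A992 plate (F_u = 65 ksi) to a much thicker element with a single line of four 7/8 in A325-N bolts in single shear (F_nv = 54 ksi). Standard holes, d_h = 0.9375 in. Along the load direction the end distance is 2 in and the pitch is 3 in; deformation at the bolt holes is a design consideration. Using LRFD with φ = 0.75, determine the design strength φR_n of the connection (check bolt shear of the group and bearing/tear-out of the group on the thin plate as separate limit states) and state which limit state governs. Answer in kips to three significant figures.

Bolt shear: A_b = π·0.875²/4 = 0.6013 in²; R_n = 54 × 0.6013 × 4 × 1 = 129.9 kips → 0.75 × 129.9 = 97.4 kips.
Bearing (1.2 l_c t F_u ≤ 2.4 d t F_u): upper limit = 2.4·0.875·0.75·65 = 102.4 kips.
  Edge l_c = 2 − 0.9375/2 = 1.531 → r_n = 89.58 kips; interior l_c = 3 − 0.9375 = 2.062 → r_n = 102.4 kips.
  R_n,bearing = 1·89.58 + 3·102.4 = 396.7 kips → 0.75 × 396.7 = 298 kips.
Bolt shear governs: 97.4 kips.

97.4 kips (bolt shear governs)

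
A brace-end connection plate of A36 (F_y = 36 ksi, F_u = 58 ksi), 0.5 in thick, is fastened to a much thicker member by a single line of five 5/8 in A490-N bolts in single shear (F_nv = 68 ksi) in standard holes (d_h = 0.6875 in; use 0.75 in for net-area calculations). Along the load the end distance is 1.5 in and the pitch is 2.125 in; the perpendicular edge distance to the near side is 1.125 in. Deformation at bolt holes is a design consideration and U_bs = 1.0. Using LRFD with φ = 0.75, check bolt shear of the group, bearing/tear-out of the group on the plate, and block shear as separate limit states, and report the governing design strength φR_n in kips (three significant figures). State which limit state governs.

Bolt shear: A_b = π·0.625²/4 = 0.3068 in²; R_n = 68 × 0.3068 × 5 × 1 = 104.3 kips → 0.75 × 104.3 = 78.2 kips.
Bearing: edge l_c = 1.156, r_n = 40.24 kips; interior l_c = 1.438, r_n = 43.5 kips; R_n = 40.24 + 4·43.5 = 214.2 kips → 161 kips.
Block shear: A_gv = 5, A_nv = 3.312, A_nt = 0.375 in²; R_n = min(0.6F_uA_nv, 0.6F_yA_gv) + U_bs·F_u·A_nt = 129.8 kips → 97.3 kips.
Bolt shear governs: 78.2 kips.

78.2 kips (bolt shear governs)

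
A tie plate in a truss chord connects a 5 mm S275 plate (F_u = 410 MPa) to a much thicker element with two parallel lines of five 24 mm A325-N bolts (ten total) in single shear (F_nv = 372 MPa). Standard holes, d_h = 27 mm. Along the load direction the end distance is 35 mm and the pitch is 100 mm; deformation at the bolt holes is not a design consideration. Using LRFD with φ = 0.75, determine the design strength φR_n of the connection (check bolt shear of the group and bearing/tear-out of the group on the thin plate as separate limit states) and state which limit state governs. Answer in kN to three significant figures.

985 kN (bearing governs)

Bolt shear: A_b = π·24²/4 = 452.4 mm²; R_n = 372 × 452.4 × 10 × 1 / 1000 = 1683 kN → 0.75 × 1683 = 1260 kN.
Bearing (1.5 l_c t F_u ≤ 3.0 d t F_u): upper limit = 3.0·24·5·410 / 1000 = 147.6 kN.
  Edge l_c = 35 − 27/2 = 21.5 → r_n = 66.11 kN; interior l_c = 100 − 27 = 73 → r_n = 147.6 kN.
  R_n,bearing = 2·66.11 + 8·147.6 = 1313 kN → 0.75 × 1313 = 985 kN.
Bearing governs: 985 kN.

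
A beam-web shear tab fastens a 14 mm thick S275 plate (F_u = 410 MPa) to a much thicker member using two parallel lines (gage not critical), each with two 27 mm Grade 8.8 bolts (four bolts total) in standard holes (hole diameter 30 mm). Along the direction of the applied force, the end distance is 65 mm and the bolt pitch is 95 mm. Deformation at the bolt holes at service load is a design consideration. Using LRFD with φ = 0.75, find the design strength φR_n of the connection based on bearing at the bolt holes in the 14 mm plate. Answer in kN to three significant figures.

1070 kN

Per bolt r_n = 1.2 l_c t F_u ≤ 2.4 d t F_u; upper limit = 2.4 × 27 × 14 × 410 / 1000 = 372 kN.
Edge bolt: l_c = 65 − 30/2 = 50 mm → 1.2 × 50 × 14 × 410 / 1000 = 344.4 → r_n = 344.4 kN.
Interior bolts: l_c = 95 − 30 = 65 mm → 1.2 × 65 × 14 × 410 / 1000 = 447.7 → r_n = 372 kN.
R_n = 2 × 344.4 + 2 × 372 = 1433 kN.
Design strength φR_n = 0.75 × 1433 = 1070 kN.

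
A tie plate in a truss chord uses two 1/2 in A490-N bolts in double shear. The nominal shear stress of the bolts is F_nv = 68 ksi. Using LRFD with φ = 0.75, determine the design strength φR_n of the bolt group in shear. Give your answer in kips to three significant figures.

40.1 kips

A_b = π × 0.5² / 4 = 0.1963 in².
R_n = F_nv · A_b · n · n_s = 68 × 0.1963 × 2 × 2 = 53.41 kips.
Design strength φR_n = 0.75 × 53.41 = 40.1 kips.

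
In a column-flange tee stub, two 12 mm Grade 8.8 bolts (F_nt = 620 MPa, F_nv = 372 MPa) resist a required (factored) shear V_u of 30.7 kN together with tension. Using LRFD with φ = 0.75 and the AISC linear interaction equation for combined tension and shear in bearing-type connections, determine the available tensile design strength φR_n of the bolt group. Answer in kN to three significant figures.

85.6 kN

A_b = π·12²/4 = 113.1 mm²; f_rv = 30.7 × 1000 / (2 × 113.1) = 135.7 MPa.
F'_nt = 1.3 F_nt − (F_nt / φF_nv) f_rv = 1.3·620 − (620/(0.75·372))·135.7 = 504.4 MPa, capped at F_nt → F'_nt = 504.4 MPa.
R_n = F'_nt · A_b · n = 504.4 × 113.1 × 2 / 1000 = 114.1 kN.
Design strength φR_n = 0.75 × 114.1 = 85.6 kN.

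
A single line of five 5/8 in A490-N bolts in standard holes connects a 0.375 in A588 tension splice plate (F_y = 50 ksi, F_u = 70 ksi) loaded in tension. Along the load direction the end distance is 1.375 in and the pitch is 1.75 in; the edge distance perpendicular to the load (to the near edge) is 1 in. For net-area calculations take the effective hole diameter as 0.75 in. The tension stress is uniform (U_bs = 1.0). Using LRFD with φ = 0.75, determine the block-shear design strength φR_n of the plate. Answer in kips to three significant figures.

Shear plane L_v = 1.375 + 4·1.75 = 8.375 in; A_gv = 8.375 × 0.375 = 3.141 in².
A_nv = (8.375 − 4.5·0.75) × 0.375 = 1.875 in².
A_nt = (1 − 0.5·0.75) × 0.375 = 0.2344 in².
0.6 F_u A_nv = 78.75 kips; 0.6 F_y A_gv = 94.22 kips → shear rupture governs the shear term.
R_n = 78.75 + 1.0 × 70 × 0.2344 = 95.16 kips.
Design strength φR_n = 0.75 × 95.16 = 71.4 kips.

71.4 kips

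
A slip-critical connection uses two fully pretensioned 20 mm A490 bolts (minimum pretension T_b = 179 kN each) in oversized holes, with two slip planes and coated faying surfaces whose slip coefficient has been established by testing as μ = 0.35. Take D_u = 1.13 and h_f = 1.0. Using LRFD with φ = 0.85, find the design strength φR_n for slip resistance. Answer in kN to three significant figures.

241 kN

R_n = μ · D_u · h_f · T_b · n_s · n_b = 0.35 × 1.13 × 1.0 × 179 × 2 × 2 = 283.2 kN.
Design strength φR_n = 0.85 × 283.2 = 241 kN.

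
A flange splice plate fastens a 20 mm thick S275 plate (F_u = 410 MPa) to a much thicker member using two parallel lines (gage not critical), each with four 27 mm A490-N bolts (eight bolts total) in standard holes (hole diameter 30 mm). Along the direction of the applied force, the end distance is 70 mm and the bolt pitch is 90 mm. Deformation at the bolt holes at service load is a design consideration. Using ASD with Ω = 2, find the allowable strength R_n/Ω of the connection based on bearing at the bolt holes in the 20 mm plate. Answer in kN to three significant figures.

2130 kN

Per bolt r_n = 1.2 l_c t F_u ≤ 2.4 d t F_u; upper limit = 2.4 × 27 × 20 × 410 / 1000 = 531.4 kN.
Edge bolt: l_c = 70 − 30/2 = 55 mm → 1.2 × 55 × 20 × 410 / 1000 = 541.2 → r_n = 531.4 kN.
Interior bolts: l_c = 90 − 30 = 60 mm → 1.2 × 60 × 20 × 410 / 1000 = 590.4 → r_n = 531.4 kN.
R_n = 2 × 531.4 + 6 × 531.4 = 4251 kN.
Allowable strength R_n/Ω = 4251 / 2 = 2130 kN.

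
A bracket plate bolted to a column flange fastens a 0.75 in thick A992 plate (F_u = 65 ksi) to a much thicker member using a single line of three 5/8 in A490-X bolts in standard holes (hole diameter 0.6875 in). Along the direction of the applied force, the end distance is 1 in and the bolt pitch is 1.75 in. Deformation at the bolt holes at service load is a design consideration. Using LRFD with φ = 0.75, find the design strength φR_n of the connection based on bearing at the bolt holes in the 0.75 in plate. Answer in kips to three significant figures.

122 kips

Per bolt r_n = 1.2 l_c t F_u ≤ 2.4 d t F_u; upper limit = 2.4 × 0.625 × 0.75 × 65 = 73.12 kips.
Edge bolt: l_c = 1 − 0.6875/2 = 0.6562 in → 1.2 × 0.6562 × 0.75 × 65 = 38.39 → r_n = 38.39 kips.
Interior bolts: l_c = 1.75 − 0.6875 = 1.062 in → 1.2 × 1.062 × 0.75 × 65 = 62.16 → r_n = 62.16 kips.
R_n = 1 × 38.39 + 2 × 62.16 = 162.7 kips.
Design strength φR_n = 0.75 × 162.7 = 122 kips.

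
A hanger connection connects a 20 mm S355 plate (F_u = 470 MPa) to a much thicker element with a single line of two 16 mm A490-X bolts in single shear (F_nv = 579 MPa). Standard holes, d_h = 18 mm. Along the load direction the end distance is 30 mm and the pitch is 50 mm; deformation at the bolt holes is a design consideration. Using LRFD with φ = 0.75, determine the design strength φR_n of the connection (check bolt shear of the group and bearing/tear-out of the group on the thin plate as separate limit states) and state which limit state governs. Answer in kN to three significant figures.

Bolt shear: A_b = π·16²/4 = 201.1 mm²; R_n = 579 × 201.1 × 2 × 1 / 1000 = 232.8 kN → 0.75 × 232.8 = 175 kN.
Bearing (1.2 l_c t F_u ≤ 2.4 d t F_u): upper limit = 2.4·16·20·470 / 1000 = 361 kN.
  Edge l_c = 30 − 18/2 = 21 → r_n = 236.9 kN; interior l_c = 50 − 18 = 32 → r_n = 361 kN.
  R_n,bearing = 1·236.9 + 1·361 = 597.8 kN → 0.75 × 597.8 = 448 kN.
Bolt shear governs: 175 kN.

175 kN (bolt shear governs)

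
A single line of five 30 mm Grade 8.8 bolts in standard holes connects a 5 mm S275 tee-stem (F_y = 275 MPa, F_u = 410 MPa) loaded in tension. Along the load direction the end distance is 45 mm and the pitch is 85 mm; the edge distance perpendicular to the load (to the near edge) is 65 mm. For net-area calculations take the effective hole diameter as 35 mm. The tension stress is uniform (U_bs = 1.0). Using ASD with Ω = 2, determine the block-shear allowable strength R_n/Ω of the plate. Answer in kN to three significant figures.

189 kN

Shear plane L_v = 45 + 4·85 = 385 mm; A_gv = 385 × 5 = 1925 mm².
A_nv = (385 − 4.5·35) × 5 = 1138 mm².
A_nt = (65 − 0.5·35) × 5 = 237.5 mm².
0.6 F_u A_nv = 279.8 kN; 0.6 F_y A_gv = 317.6 kN → shear rupture governs the shear term.
R_n = 279.8 + 1.0 × 410 × 237.5 / 1000 = 377.2 kN.
Allowable strength R_n/Ω = 377.2 / 2 = 189 kN.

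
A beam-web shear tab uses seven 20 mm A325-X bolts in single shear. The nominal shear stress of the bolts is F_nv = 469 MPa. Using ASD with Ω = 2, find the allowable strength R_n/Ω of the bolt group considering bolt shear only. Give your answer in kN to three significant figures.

516 kN

A_b = π × 20² / 4 = 314.2 mm².
R_n = F_nv · A_b · n · n_s = 469 × 314.2 × 7 × 1 / 1000 = 1031 kN.
Allowable strength R_n/Ω = 1031 / 2 = 516 kN.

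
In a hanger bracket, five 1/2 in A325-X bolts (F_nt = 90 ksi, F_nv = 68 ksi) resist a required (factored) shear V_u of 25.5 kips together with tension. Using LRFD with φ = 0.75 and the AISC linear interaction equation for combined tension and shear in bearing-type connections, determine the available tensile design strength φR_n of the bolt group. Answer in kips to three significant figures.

A_b = π·0.5²/4 = 0.1963 in²; f_rv = 25.5 / (5 × 0.1963) = 25.97 ksi.
F'_nt = 1.3 F_nt − (F_nt / φF_nv) f_rv = 1.3·90 − (90/(0.75·68))·25.97 = 71.16 ksi, capped at F_nt → F'_nt = 71.16 ksi.
R_n = F'_nt · A_b · n = 71.16 × 0.1963 × 5 = 69.86 kips.
Design strength φR_n = 0.75 × 69.86 = 52.4 kips.

52.4 kips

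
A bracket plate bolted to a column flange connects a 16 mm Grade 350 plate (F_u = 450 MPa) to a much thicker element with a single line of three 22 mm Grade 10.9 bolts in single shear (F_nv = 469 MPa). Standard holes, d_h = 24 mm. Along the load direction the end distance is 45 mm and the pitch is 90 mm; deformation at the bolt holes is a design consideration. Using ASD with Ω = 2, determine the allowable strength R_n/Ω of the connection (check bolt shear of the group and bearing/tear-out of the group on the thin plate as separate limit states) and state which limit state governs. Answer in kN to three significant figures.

Bolt shear: A_b = π·22²/4 = 380.1 mm²; R_n = 469 × 380.1 × 3 × 1 / 1000 = 534.8 kN → 534.8 / 2 = 267 kN.
Bearing (1.2 l_c t F_u ≤ 2.4 d t F_u): upper limit = 2.4·22·16·450 / 1000 = 380.2 kN.
  Edge l_c = 45 − 24/2 = 33 → r_n = 285.1 kN; interior l_c = 90 − 24 = 66 → r_n = 380.2 kN.
  R_n,bearing = 1·285.1 + 2·380.2 = 1045 kN → 1045 / 2 = 523 kN.
Bolt shear governs: 267 kN.

267 kN (bolt shear governs)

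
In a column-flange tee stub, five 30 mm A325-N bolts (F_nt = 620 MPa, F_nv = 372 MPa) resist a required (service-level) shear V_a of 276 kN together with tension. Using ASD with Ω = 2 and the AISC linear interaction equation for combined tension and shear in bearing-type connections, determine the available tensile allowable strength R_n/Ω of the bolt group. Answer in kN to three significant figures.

A_b = π·30²/4 = 706.9 mm²; f_rv = 276 × 1000 / (5 × 706.9) = 78.09 MPa.
F'_nt = 1.3 F_nt − (Ω F_nt / F_nv) f_rv = 1.3·620 − (2·620/372)·78.09 = 545.7 MPa, capped at F_nt → F'_nt = 545.7 MPa.
R_n = F'_nt · A_b · n = 545.7 × 706.9 × 5 / 1000 = 1929 kN.
Allowable strength R_n/Ω = 1929 / 2 = 964 kN.

964 kN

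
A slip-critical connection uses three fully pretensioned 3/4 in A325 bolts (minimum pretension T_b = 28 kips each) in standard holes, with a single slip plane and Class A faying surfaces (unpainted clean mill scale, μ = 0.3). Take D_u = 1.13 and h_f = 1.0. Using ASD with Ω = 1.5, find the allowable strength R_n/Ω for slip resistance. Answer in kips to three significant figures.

R_n = μ · D_u · h_f · T_b · n_s · n_b = 0.3 × 1.13 × 1.0 × 28 × 1 × 3 = 28.48 kips.
Allowable strength R_n/Ω = 28.48 / 1.5 = 19 kips.

19 kips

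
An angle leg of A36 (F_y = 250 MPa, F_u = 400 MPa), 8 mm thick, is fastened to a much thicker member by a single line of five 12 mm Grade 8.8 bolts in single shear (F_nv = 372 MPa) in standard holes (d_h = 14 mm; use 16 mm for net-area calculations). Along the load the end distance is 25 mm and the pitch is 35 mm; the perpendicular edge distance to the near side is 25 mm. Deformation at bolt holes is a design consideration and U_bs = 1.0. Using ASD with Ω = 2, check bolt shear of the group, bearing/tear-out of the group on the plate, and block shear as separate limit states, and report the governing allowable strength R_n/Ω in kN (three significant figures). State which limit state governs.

Bolt shear: A_b = π·12²/4 = 113.1 mm²; R_n = 372 × 113.1 × 5 × 1 / 1000 = 210.4 kN → 210.4 / 2 = 105 kN.
Bearing: edge l_c = 18, r_n = 69.12 kN; interior l_c = 21, r_n = 80.64 kN; R_n = 69.12 + 4·80.64 = 391.7 kN → 196 kN.
Block shear: A_gv = 1320, A_nv = 744, A_nt = 136 mm²; R_n = min(0.6F_uA_nv, 0.6F_yA_gv) + U_bs·F_u·A_nt = 233 kN → 116 kN.
Bolt shear governs: 105 kN.

105 kN (bolt shear governs)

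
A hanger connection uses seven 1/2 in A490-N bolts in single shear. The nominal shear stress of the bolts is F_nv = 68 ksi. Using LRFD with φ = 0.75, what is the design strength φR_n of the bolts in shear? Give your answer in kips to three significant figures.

A_b = π × 0.5² / 4 = 0.1963 in².
R_n = F_nv · A_b · n · n_s = 68 × 0.1963 × 7 × 1 = 93.46 kips.
Design strength φR_n = 0.75 × 93.46 = 70.1 kips.

70.1 kips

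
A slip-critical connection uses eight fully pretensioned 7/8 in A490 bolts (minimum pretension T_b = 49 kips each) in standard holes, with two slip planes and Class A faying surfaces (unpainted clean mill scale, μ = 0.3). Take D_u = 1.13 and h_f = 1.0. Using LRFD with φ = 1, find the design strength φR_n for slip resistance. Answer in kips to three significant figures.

R_n = μ · D_u · h_f · T_b · n_s · n_b = 0.3 × 1.13 × 1.0 × 49 × 2 × 8 = 265.8 kips.
Design strength φR_n = 1 × 265.8 = 266 kips.

266 kips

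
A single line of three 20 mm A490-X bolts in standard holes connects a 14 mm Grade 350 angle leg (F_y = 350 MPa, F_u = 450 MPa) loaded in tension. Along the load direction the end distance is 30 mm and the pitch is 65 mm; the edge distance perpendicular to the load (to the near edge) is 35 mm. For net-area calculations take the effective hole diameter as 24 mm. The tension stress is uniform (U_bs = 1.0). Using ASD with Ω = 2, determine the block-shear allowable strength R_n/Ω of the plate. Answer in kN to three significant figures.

Shear plane L_v = 30 + 2·65 = 160 mm; A_gv = 160 × 14 = 2240 mm².
A_nv = (160 − 2.5·24) × 14 = 1400 mm².
A_nt = (35 − 0.5·24) × 14 = 322 mm².
0.6 F_u A_nv = 378 kN; 0.6 F_y A_gv = 470.4 kN → shear rupture governs the shear term.
R_n = 378 + 1.0 × 450 × 322 / 1000 = 522.9 kN.
Allowable strength R_n/Ω = 522.9 / 2 = 261 kN.

261 kN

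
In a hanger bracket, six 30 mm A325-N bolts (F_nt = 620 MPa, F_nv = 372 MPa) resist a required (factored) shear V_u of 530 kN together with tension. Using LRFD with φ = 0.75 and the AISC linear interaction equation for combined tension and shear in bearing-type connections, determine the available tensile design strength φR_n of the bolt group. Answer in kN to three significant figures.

1680 kN

A_b = π·30²/4 = 706.9 mm²; f_rv = 530 × 1000 / (6 × 706.9) = 125 MPa.
F'_nt = 1.3 F_nt − (F_nt / φF_nv) f_rv = 1.3·620 − (620/(0.75·372))·125 = 528.3 MPa, capped at F_nt → F'_nt = 528.3 MPa.
R_n = F'_nt · A_b · n = 528.3 × 706.9 × 6 / 1000 = 2241 kN.
Design strength φR_n = 0.75 × 2241 = 1680 kN.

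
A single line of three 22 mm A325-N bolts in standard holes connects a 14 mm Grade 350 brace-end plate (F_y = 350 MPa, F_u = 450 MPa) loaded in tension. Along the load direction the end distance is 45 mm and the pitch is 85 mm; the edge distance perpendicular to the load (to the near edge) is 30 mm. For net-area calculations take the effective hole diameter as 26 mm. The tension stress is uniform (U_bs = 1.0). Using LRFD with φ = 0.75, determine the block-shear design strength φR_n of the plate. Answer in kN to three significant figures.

Shear plane L_v = 45 + 2·85 = 215 mm; A_gv = 215 × 14 = 3010 mm².
A_nv = (215 − 2.5·26) × 14 = 2100 mm².
A_nt = (30 − 0.5·26) × 14 = 238 mm².
0.6 F_u A_nv = 567 kN; 0.6 F_y A_gv = 632.1 kN → shear rupture governs the shear term.
R_n = 567 + 1.0 × 450 × 238 / 1000 = 674.1 kN.
Design strength φR_n = 0.75 × 674.1 = 506 kN.

506 kN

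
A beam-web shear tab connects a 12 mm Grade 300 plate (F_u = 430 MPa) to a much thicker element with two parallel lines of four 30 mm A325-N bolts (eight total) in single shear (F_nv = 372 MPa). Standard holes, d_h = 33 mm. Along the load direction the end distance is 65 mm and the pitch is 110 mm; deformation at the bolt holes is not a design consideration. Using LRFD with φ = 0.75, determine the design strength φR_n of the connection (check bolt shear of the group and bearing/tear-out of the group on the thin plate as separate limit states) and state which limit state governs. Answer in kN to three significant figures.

Bolt shear: A_b = π·30²/4 = 706.9 mm²; R_n = 372 × 706.9 × 8 × 1 / 1000 = 2104 kN → 0.75 × 2104 = 1580 kN.
Bearing (1.5 l_c t F_u ≤ 3.0 d t F_u): upper limit = 3.0·30·12·430 / 1000 = 464.4 kN.
  Edge l_c = 65 − 33/2 = 48.5 → r_n = 375.4 kN; interior l_c = 110 − 33 = 77 → r_n = 464.4 kN.
  R_n,bearing = 2·375.4 + 6·464.4 = 3537 kN → 0.75 × 3537 = 2650 kN.
Bolt shear governs: 1580 kN.

1580 kN (bolt shear governs)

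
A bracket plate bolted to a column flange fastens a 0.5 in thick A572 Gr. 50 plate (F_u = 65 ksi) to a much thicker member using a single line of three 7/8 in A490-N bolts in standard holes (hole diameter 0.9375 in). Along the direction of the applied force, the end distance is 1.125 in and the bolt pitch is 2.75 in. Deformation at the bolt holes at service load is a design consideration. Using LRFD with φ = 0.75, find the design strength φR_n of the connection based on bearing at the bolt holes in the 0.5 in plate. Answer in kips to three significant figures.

122 kips

Per bolt r_n = 1.2 l_c t F_u ≤ 2.4 d t F_u; upper limit = 2.4 × 0.875 × 0.5 × 65 = 68.25 kips.
Edge bolt: l_c = 1.125 − 0.9375/2 = 0.6562 in → 1.2 × 0.6562 × 0.5 × 65 = 25.59 → r_n = 25.59 kips.
Interior bolts: l_c = 2.75 − 0.9375 = 1.812 in → 1.2 × 1.812 × 0.5 × 65 = 70.69 → r_n = 68.25 kips.
R_n = 1 × 25.59 + 2 × 68.25 = 162.1 kips.
Design strength φR_n = 0.75 × 162.1 = 122 kips.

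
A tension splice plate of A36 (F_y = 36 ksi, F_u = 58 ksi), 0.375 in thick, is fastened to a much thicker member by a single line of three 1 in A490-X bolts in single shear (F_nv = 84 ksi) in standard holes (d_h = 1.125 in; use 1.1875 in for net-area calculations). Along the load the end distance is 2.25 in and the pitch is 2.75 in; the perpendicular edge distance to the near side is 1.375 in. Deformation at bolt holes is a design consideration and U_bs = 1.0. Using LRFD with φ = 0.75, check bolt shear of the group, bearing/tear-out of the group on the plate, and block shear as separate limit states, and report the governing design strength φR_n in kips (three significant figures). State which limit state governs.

Bolt shear: A_b = π·1²/4 = 0.7854 in²; R_n = 84 × 0.7854 × 3 × 1 = 197.9 kips → 0.75 × 197.9 = 148 kips.
Bearing: edge l_c = 1.688, r_n = 44.04 kips; interior l_c = 1.625, r_n = 42.41 kips; R_n = 44.04 + 2·42.41 = 128.9 kips → 96.7 kips.
Block shear: A_gv = 2.906, A_nv = 1.793, A_nt = 0.293 in²; R_n = min(0.6F_uA_nv, 0.6F_yA_gv) + U_bs·F_u·A_nt = 79.39 kips → 59.5 kips.
Block shear governs: 59.5 kips.

59.5 kips (block shear governs)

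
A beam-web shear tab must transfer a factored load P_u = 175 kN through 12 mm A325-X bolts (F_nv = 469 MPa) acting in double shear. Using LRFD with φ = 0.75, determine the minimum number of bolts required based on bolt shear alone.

3 bolts

A_b = π·12²/4 = 113.1 mm².
Per-bolt design strength φR_n = 0.75 × 469 × 113.1 × 2 / 1000 = 79.56 kN.
n ≥ 175 / 79.56 = 2.199 → use 3 bolts.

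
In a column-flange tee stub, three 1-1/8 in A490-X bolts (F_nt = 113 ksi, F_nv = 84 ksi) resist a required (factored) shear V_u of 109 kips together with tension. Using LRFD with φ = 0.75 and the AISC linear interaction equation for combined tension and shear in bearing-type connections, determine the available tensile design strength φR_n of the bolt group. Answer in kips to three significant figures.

182 kips

A_b = π·1.125²/4 = 0.994 in²; f_rv = 109 / (3 × 0.994) = 36.55 ksi.
F'_nt = 1.3 F_nt − (F_nt / φF_nv) f_rv = 1.3·113 − (113/(0.75·84))·36.55 = 81.34 ksi, capped at F_nt → F'_nt = 81.34 ksi.
R_n = F'_nt · A_b · n = 81.34 × 0.994 × 3 = 242.6 kips.
Design strength φR_n = 0.75 × 242.6 = 182 kips.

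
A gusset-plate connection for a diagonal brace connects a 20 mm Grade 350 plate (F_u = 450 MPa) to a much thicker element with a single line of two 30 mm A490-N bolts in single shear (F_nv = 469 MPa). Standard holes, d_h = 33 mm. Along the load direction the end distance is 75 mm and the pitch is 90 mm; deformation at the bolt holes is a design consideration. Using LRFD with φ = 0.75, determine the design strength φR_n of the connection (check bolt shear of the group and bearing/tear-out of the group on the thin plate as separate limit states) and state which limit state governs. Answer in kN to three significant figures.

497 kN (bolt shear governs)

Bolt shear: A_b = π·30²/4 = 706.9 mm²; R_n = 469 × 706.9 × 2 × 1 / 1000 = 663 kN → 0.75 × 663 = 497 kN.
Bearing (1.2 l_c t F_u ≤ 2.4 d t F_u): upper limit = 2.4·30·20·450 / 1000 = 648 kN.
  Edge l_c = 75 − 33/2 = 58.5 → r_n = 631.8 kN; interior l_c = 90 − 33 = 57 → r_n = 615.6 kN.
  R_n,bearing = 1·631.8 + 1·615.6 = 1247 kN → 0.75 × 1247 = 936 kN.
Bolt shear governs: 497 kN.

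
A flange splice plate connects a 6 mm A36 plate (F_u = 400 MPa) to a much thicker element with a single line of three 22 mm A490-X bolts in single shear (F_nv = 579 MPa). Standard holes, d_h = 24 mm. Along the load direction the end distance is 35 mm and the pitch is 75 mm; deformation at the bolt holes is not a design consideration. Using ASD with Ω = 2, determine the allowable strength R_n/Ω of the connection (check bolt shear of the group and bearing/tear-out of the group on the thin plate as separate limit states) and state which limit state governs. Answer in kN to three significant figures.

200 kN (bearing governs)

Bolt shear: A_b = π·22²/4 = 380.1 mm²; R_n = 579 × 380.1 × 3 × 1 / 1000 = 660.3 kN → 660.3 / 2 = 330 kN.
Bearing (1.5 l_c t F_u ≤ 3.0 d t F_u): upper limit = 3.0·22·6·400 / 1000 = 158.4 kN.
  Edge l_c = 35 − 24/2 = 23 → r_n = 82.8 kN; interior l_c = 75 − 24 = 51 → r_n = 158.4 kN.
  R_n,bearing = 1·82.8 + 2·158.4 = 399.6 kN → 399.6 / 2 = 200 kN.
Bearing governs: 200 kN.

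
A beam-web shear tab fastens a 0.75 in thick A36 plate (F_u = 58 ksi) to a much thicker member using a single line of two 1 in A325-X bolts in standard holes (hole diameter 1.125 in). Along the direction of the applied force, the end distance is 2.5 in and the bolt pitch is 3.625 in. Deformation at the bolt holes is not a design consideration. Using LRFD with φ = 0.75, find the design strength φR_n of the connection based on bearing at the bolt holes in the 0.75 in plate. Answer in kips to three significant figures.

193 kips

Per bolt r_n = 1.5 l_c t F_u ≤ 3.0 d t F_u; upper limit = 3.0 × 1 × 0.75 × 58 = 130.5 kips.
Edge bolt: l_c = 2.5 − 1.125/2 = 1.938 in → 1.5 × 1.938 × 0.75 × 58 = 126.4 → r_n = 126.4 kips.
Interior bolts: l_c = 3.625 − 1.125 = 2.5 in → 1.5 × 2.5 × 0.75 × 58 = 163.1 → r_n = 130.5 kips.
R_n = 1 × 126.4 + 1 × 130.5 = 256.9 kips.
Design strength φR_n = 0.75 × 256.9 = 193 kips.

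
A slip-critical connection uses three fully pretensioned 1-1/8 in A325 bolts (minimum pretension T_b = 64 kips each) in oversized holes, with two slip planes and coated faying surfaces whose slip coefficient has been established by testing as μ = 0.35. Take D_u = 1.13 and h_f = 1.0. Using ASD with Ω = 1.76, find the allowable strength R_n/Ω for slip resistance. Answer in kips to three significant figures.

86.3 kips

R_n = μ · D_u · h_f · T_b · n_s · n_b = 0.35 × 1.13 × 1.0 × 64 × 2 × 3 = 151.9 kips.
Allowable strength R_n/Ω = 151.9 / 1.76 = 86.3 kips.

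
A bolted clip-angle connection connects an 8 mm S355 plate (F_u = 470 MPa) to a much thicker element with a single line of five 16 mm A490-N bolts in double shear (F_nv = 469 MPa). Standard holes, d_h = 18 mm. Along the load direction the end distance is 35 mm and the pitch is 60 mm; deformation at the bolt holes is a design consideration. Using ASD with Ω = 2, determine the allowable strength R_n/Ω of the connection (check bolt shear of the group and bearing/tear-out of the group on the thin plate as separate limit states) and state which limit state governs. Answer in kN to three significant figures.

Bolt shear: A_b = π·16²/4 = 201.1 mm²; R_n = 469 × 201.1 × 5 × 2 / 1000 = 943 kN → 943 / 2 = 471 kN.
Bearing (1.2 l_c t F_u ≤ 2.4 d t F_u): upper limit = 2.4·16·8·470 / 1000 = 144.4 kN.
  Edge l_c = 35 − 18/2 = 26 → r_n = 117.3 kN; interior l_c = 60 − 18 = 42 → r_n = 144.4 kN.
  R_n,bearing = 1·117.3 + 4·144.4 = 694.8 kN → 694.8 / 2 = 347 kN.
Bearing governs: 347 kN.

347 kN (bearing governs)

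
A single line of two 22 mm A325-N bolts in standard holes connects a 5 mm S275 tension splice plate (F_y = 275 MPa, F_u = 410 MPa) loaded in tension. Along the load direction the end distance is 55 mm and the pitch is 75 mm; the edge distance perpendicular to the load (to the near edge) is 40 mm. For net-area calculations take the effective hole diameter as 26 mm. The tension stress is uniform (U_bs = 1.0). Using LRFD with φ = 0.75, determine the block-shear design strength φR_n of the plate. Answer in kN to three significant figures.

Shear plane L_v = 55 + 1·75 = 130 mm; A_gv = 130 × 5 = 650 mm².
A_nv = (130 − 1.5·26) × 5 = 455 mm².
A_nt = (40 − 0.5·26) × 5 = 135 mm².
0.6 F_u A_nv = 111.9 kN; 0.6 F_y A_gv = 107.2 kN → shear yielding governs the shear term.
R_n = 107.2 + 1.0 × 410 × 135 / 1000 = 162.6 kN.
Design strength φR_n = 0.75 × 162.6 = 122 kN.

122 kN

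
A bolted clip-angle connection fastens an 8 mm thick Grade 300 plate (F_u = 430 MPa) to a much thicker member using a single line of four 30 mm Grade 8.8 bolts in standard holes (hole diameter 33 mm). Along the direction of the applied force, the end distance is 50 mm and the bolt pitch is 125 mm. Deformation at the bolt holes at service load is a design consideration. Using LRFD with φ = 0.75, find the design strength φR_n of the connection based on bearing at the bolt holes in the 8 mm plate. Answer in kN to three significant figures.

661 kN

Per bolt r_n = 1.2 l_c t F_u ≤ 2.4 d t F_u; upper limit = 2.4 × 30 × 8 × 430 / 1000 = 247.7 kN.
Edge bolt: l_c = 50 − 33/2 = 33.5 mm → 1.2 × 33.5 × 8 × 430 / 1000 = 138.3 → r_n = 138.3 kN.
Interior bolts: l_c = 125 − 33 = 92 mm → 1.2 × 92 × 8 × 430 / 1000 = 379.8 → r_n = 247.7 kN.
R_n = 1 × 138.3 + 3 × 247.7 = 881.3 kN.
Design strength φR_n = 0.75 × 881.3 = 661 kN.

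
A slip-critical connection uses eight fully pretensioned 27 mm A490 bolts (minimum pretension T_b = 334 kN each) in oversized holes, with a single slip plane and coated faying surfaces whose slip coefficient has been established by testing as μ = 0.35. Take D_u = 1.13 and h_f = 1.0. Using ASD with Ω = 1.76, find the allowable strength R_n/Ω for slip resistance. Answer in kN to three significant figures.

R_n = μ · D_u · h_f · T_b · n_s · n_b = 0.35 × 1.13 × 1.0 × 334 × 1 × 8 = 1057 kN.
Allowable strength R_n/Ω = 1057 / 1.76 = 600 kN.

600 kN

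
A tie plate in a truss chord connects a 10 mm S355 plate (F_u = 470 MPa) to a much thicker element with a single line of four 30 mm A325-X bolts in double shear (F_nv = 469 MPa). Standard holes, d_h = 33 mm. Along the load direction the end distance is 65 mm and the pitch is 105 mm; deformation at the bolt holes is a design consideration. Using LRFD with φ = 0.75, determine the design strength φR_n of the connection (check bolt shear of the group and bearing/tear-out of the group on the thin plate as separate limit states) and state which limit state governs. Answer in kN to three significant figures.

967 kN (bearing governs)

Bolt shear: A_b = π·30²/4 = 706.9 mm²; R_n = 469 × 706.9 × 4 × 2 / 1000 = 2652 kN → 0.75 × 2652 = 1990 kN.
Bearing (1.2 l_c t F_u ≤ 2.4 d t F_u): upper limit = 2.4·30·10·470 / 1000 = 338.4 kN.
  Edge l_c = 65 − 33/2 = 48.5 → r_n = 273.5 kN; interior l_c = 105 − 33 = 72 → r_n = 338.4 kN.
  R_n,bearing = 1·273.5 + 3·338.4 = 1289 kN → 0.75 × 1289 = 967 kN.
Bearing governs: 967 kN.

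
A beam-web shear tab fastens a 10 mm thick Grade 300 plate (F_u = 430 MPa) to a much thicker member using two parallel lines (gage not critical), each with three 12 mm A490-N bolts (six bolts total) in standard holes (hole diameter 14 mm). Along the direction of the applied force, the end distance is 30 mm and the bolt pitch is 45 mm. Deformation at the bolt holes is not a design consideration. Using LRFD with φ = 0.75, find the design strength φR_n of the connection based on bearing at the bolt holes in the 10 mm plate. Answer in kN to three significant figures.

Per bolt r_n = 1.5 l_c t F_u ≤ 3.0 d t F_u; upper limit = 3.0 × 12 × 10 × 430 / 1000 = 154.8 kN.
Edge bolt: l_c = 30 − 14/2 = 23 mm → 1.5 × 23 × 10 × 430 / 1000 = 148.3 → r_n = 148.3 kN.
Interior bolts: l_c = 45 − 14 = 31 mm → 1.5 × 31 × 10 × 430 / 1000 = 200 → r_n = 154.8 kN.
R_n = 2 × 148.3 + 4 × 154.8 = 915.9 kN.
Design strength φR_n = 0.75 × 915.9 = 687 kN.

687 kN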